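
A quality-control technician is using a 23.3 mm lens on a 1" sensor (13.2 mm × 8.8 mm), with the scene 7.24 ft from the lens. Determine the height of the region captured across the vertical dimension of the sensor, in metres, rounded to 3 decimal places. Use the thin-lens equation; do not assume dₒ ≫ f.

0.825 m

dₒ: 7.24 ft × 304.8 mm/ft = 2206.75 mm.
Similar triangles through the lens centre give W/dₒ = h/dᵢ; with 1/f = 1/dₒ + 1/dᵢ this gives W = h·(dₒ − f)/f.
W = 8.8 mm × (2206.75 − 23.3) / 23.3 = 8.8 × 93.7104 ≈ 824.651 mm = 0.824651 m.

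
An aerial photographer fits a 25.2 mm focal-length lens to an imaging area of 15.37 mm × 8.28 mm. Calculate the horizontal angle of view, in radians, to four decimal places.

0.5920 rad

Angle of view α = 2·arctan(w/2f) with w = 15.37 mm and f = 25.2 mm.
w/2f = 0.30496; arctan(0.30496) ≈ 0.2960 rad, so α ≈ 0.5920 rad.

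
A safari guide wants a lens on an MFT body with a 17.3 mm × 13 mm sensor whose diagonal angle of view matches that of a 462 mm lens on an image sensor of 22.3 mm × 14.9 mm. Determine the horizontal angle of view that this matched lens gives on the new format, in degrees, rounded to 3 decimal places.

Sensor diagonal = √(22.3² + 14.9²) = √719.3000 ≈ 26.8198 mm.
Sensor diagonal = √(17.3² + 13²) = √468.2900 ≈ 21.6400 mm.
Equal diagonal AOV ⇒ f₂ = f₁ · 21.6400/26.8198 = 462 × 0.80687 ≈ 372.7729 mm.
Horizontal AOV on the new format = 2·arctan(17.3 / (2 × 372.7729)) = 2·arctan(0.02320) ≈ 2.6586°.

2.659°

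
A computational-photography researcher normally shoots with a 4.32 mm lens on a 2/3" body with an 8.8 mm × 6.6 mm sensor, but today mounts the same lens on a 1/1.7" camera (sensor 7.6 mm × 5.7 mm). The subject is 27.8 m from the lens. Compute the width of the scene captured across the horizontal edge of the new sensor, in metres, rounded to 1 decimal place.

48.9 m

The focal length stays 4.32 mm; the relevant sensor dimension is now w = 7.6 mm. Object distance dₒ = 27.8 m = 27800 mm.
Thin-lens field width W = w·(dₒ − f)/f = 7.6 × (27800 − 4.32)/4.32 ≈ 48899.807 mm = 48.8998 m.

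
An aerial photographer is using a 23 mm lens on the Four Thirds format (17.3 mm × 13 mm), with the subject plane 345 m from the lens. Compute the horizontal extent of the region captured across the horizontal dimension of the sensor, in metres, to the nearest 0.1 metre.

259.5 m

dₒ: 345 m = 345000 mm.
Similar triangles through the lens centre give W/dₒ = w/dᵢ; with 1/f = 1/dₒ + 1/dᵢ this gives W = w·(dₒ − f)/f.
W = 17.3 mm × (345000 − 23) / 23 = 17.3 × 14999.0000 ≈ 259482.700 mm = 259.483 m.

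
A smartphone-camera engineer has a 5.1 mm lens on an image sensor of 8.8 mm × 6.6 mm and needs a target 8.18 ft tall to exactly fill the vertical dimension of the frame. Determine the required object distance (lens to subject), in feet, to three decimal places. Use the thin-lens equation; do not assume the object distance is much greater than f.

W: 8.18 ft × 304.8 mm/ft = 2493.26 mm.
Magnification m = h/W = dᵢ/dₒ; combined with 1/f = 1/dₒ + 1/dᵢ this gives dₒ = f·(1 + W/h).
dₒ = 5.1 mm × (1 + 2493.26/6.6) = 5.1 × 378.7673 ≈ 1931.713 mm = 1931.713/304.8 ft = 6.33764 ft.

6.338 ft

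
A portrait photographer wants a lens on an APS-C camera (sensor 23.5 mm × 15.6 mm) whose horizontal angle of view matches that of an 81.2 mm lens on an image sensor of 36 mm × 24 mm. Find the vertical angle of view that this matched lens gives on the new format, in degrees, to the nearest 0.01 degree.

Equal horizontal AOV ⇒ f₂ = f₁ · 23.5/36 = 81.2 × 0.65278 ≈ 53.0056 mm.
Vertical AOV on the new format = 2·arctan(15.6 / (2 × 53.0056)) = 2·arctan(0.14715) ≈ 16.7425°.

16.74°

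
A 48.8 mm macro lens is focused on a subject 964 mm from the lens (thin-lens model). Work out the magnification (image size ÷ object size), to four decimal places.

Thin lens: 1/f = 1/dₒ + 1/dᵢ → 1/dᵢ = 1/48.8 − 1/964 = 0.0194545 mm⁻¹, so dᵢ ≈ 51.4021 mm.
Magnification m = dᵢ/dₒ = 51.4021/964 ≈ 0.05332.

0.0533×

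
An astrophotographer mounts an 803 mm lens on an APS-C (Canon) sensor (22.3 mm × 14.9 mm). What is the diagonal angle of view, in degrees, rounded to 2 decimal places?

Sensor diagonal = √(22.3² + 14.9²) = √719.3000 ≈ 26.8198 mm.
Angle of view α = 2·arctan(d/2f) with d = 26.8198 mm and f = 803 mm.
d/2f = 0.01670; arctan(0.01670) ≈ 0.9567°, so α ≈ 1.9135°.

1.91°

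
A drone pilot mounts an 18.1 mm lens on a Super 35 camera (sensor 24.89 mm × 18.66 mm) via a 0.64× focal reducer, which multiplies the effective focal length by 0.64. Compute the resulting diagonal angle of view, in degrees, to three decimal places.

Effective focal length f = 18.1 × 0.64 = 11.584 mm.
Sensor diagonal = √(24.89² + 18.66²) = √967.7077 ≈ 31.1080 mm.
α = 2·arctan(31.108 / (2 × 11.584)) = 2·arctan(1.34271) ≈ 106.6455°.

106.645°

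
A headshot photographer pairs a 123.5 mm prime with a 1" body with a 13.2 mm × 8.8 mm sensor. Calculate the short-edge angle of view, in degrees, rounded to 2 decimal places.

4.08°

Angle of view α = 2·arctan(h/2f) with h = 8.8 mm and f = 123.5 mm.
h/2f = 0.03563; arctan(0.03563) ≈ 2.0404°, so α ≈ 4.0809°.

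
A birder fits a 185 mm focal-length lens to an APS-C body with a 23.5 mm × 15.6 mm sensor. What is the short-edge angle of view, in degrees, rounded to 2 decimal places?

4.83°

Angle of view α = 2·arctan(h/2f) with h = 15.6 mm and f = 185 mm.
h/2f = 0.04216; arctan(0.04216) ≈ 2.4143°, so α ≈ 4.8286°.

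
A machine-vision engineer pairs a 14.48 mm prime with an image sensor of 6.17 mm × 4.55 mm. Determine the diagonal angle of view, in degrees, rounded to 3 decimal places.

29.654°

Sensor diagonal = √(6.17² + 4.55²) = √58.7714 ≈ 7.6663 mm.
Angle of view α = 2·arctan(d/2f) with d = 7.6663 mm and f = 14.48 mm.
d/2f = 0.26472; arctan(0.26472) ≈ 14.8272°, so α ≈ 29.6543°.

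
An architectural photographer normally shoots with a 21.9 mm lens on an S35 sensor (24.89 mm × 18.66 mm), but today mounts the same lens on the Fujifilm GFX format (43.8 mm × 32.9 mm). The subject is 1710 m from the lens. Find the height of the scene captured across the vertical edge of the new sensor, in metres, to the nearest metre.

2569 m

The focal length stays 21.9 mm; the relevant sensor dimension is now h = 32.9 mm. Object distance dₒ = 1710 m = 1.71e+06 mm.
Thin-lens field height W = h·(dₒ − f)/f = 32.9 × (1.71e+06 − 21.9)/21.9 ≈ 2568871.210 mm = 2568.87 m.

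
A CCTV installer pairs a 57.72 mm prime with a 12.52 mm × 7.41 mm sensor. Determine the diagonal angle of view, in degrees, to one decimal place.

Sensor diagonal = √(12.52² + 7.41²) = √211.6585 ≈ 14.5485 mm.
Angle of view α = 2·arctan(d/2f) with d = 14.5485 mm and f = 57.72 mm.
d/2f = 0.12603; arctan(0.12603) ≈ 7.1829°, so α ≈ 14.3658°.

14.4°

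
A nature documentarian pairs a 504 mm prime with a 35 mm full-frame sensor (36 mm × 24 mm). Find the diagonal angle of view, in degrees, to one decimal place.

Sensor diagonal = √(36² + 24²) = √1872.0000 ≈ 43.2666 mm.
Angle of view α = 2·arctan(d/2f) with d = 43.2666 mm and f = 504 mm.
d/2f = 0.04292; arctan(0.04292) ≈ 2.4578°, so α ≈ 4.9156°.

4.9°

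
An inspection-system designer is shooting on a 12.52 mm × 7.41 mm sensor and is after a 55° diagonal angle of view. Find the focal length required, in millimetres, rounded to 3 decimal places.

13.974 mm

Sensor diagonal = √(12.52² + 7.41²) = √211.6585 ≈ 14.5485 mm.
From α = 2·arctan(d/2f) we get f = d / (2·tan(α/2)).
With d = 14.5485 mm and α/2 = 27.5°, tan(α/2) ≈ 0.52057, so f ≈ 14.5485 / 1.04113 ≈ 13.9737 mm.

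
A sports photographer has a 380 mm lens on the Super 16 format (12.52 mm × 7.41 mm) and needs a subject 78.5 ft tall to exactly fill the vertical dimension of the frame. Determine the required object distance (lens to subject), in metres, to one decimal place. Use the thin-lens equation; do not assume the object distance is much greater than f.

W: 78.5 ft × 304.8 mm/ft = 23926.80 mm.
Magnification m = h/W = dᵢ/dₒ; combined with 1/f = 1/dₒ + 1/dᵢ this gives dₒ = f·(1 + W/h).
dₒ = 380 mm × (1 + 23926.8/7.41) = 380 × 3229.9878 ≈ 1227395.345 mm = 1227.4 m.

1227.4 m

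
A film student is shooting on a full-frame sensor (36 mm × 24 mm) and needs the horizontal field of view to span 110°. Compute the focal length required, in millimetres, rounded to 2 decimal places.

12.60 mm

From α = 2·arctan(w/2f) we get f = w / (2·tan(α/2)).
With w = 36 mm and α/2 = 55°, tan(α/2) ≈ 1.42815, so f ≈ 36 / 2.85630 ≈ 12.6037 mm.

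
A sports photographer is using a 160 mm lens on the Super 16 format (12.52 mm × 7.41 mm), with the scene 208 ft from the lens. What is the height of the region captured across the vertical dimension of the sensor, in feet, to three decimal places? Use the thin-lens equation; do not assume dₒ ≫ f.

dₒ: 208 ft × 304.8 mm/ft = 63398.40 mm.
Similar triangles through the lens centre give W/dₒ = h/dᵢ; with 1/f = 1/dₒ + 1/dᵢ this gives W = h·(dₒ − f)/f.
W = 7.41 mm × (63398.4 − 160) / 160 = 7.41 × 395.2400 ≈ 2928.728 mm = 2928.728/304.8 ft = 9.60869 ft.

9.609 ft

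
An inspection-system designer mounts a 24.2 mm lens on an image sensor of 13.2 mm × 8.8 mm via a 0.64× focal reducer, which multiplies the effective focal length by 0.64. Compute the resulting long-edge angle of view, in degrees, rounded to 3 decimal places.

46.161°

Effective focal length f = 24.2 × 0.64 = 15.488 mm.
α = 2·arctan(13.2 / (2 × 15.488)) = 2·arctan(0.42614) ≈ 46.1612°.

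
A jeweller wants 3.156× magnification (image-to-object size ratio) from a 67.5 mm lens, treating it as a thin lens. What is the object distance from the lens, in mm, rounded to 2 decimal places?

88.89 mm

With m = dᵢ/dₒ and 1/f = 1/dₒ + 1/dᵢ, substituting dᵢ = m·dₒ gives 1/f = (1 + 1/m)/dₒ, hence dₒ = f·(1 + 1/m).
dₒ = 67.5 × (1 + 1/3.156) = 67.5 × 1.31686 ≈ 88.888 mm.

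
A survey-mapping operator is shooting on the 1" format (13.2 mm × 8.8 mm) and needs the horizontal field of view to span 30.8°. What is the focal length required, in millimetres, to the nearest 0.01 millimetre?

From α = 2·arctan(w/2f) we get f = w / (2·tan(α/2)).
With w = 13.2 mm and α/2 = 15.4°, tan(α/2) ≈ 0.27545, so f ≈ 13.2 / 0.55089 ≈ 23.9611 mm.

23.96 mm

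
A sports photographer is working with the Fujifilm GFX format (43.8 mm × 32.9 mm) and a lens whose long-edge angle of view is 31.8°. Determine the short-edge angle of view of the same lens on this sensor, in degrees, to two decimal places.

24.15°

From the long-edge AOV: f = 43.8 / (2·tan(15.9°)) = 43.8 / 0.56971 ≈ 76.8805 mm.
Short-edge AOV = 2·arctan(32.9 / (2 × 76.8805)) = 2·arctan(0.21397) ≈ 24.1547°.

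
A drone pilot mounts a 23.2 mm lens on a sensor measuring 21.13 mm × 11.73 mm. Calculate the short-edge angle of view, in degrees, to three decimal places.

28.374°

Angle of view α = 2·arctan(h/2f) with h = 11.73 mm and f = 23.2 mm.
h/2f = 0.25280; arctan(0.25280) ≈ 14.1872°, so α ≈ 28.3745°.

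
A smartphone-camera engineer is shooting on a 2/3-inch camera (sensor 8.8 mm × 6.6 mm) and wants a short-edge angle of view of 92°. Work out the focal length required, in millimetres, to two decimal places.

3.19 mm

From α = 2·arctan(h/2f) we get f = h / (2·tan(α/2)).
With h = 6.6 mm and α/2 = 46°, tan(α/2) ≈ 1.03553, so f ≈ 6.6 / 2.07106 ≈ 3.1868 mm.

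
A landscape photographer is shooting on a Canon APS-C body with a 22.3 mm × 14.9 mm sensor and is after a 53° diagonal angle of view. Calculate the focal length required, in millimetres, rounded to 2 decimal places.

Sensor diagonal = √(22.3² + 14.9²) = √719.3000 ≈ 26.8198 mm.
From α = 2·arctan(d/2f) we get f = d / (2·tan(α/2)).
With d = 26.8198 mm and α/2 = 26.5°, tan(α/2) ≈ 0.49858, so f ≈ 26.8198 / 0.99716 ≈ 26.8961 mm.

26.90 mm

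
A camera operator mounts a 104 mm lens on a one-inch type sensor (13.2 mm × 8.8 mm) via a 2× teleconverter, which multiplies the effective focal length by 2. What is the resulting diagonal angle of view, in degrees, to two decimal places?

4.37°

Effective focal length f = 104 × 2 = 208 mm.
Sensor diagonal = √(13.2² + 8.8²) = √251.6800 ≈ 15.8644 mm.
α = 2·arctan(15.864 / (2 × 208)) = 2·arctan(0.03814) ≈ 4.3679°.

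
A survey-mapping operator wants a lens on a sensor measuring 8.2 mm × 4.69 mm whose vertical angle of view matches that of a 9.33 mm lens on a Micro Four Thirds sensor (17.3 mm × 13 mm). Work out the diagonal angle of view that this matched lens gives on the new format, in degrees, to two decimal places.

109.05°

Equal vertical AOV ⇒ f₂ = f₁ · 4.69/13 = 9.33 × 0.36077 ≈ 3.3660 mm.
Sensor diagonal = √(8.2² + 4.69²) = √89.2361 ≈ 9.4465 mm.
Diagonal AOV on the new format = 2·arctan(9.4465 / (2 × 3.3660)) = 2·arctan(1.40323) ≈ 109.0495°.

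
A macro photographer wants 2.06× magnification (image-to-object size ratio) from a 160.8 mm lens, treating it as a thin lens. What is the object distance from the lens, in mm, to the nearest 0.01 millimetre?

238.86 mm

With m = dᵢ/dₒ and 1/f = 1/dₒ + 1/dᵢ, substituting dᵢ = m·dₒ gives 1/f = (1 + 1/m)/dₒ, hence dₒ = f·(1 + 1/m).
dₒ = 160.8 × (1 + 1/2.06) = 160.8 × 1.48544 ≈ 238.858 mm.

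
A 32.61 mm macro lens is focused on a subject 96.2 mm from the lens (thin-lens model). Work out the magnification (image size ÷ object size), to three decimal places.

0.513×

Thin lens: 1/f = 1/dₒ + 1/dᵢ → 1/dᵢ = 1/32.61 − 1/96.2 = 0.0202704 mm⁻¹, so dᵢ ≈ 49.3329 mm.
Magnification m = dᵢ/dₒ = 49.3329/96.2 ≈ 0.51282.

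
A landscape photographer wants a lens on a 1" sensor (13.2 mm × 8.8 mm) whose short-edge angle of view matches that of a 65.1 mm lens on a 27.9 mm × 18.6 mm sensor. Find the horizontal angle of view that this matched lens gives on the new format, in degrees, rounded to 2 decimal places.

Equal short-edge AOV ⇒ f₂ = f₁ · 8.8/18.6 = 65.1 × 0.47312 ≈ 30.8000 mm.
Horizontal AOV on the new format = 2·arctan(13.2 / (2 × 30.8000)) = 2·arctan(0.21429) ≈ 24.1895°.

24.19°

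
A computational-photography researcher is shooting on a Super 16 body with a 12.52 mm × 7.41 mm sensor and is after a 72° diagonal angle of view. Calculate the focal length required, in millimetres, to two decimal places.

Sensor diagonal = √(12.52² + 7.41²) = √211.6585 ≈ 14.5485 mm.
From α = 2·arctan(d/2f) we get f = d / (2·tan(α/2)).
With d = 14.5485 mm and α/2 = 36°, tan(α/2) ≈ 0.72654, so f ≈ 14.5485 / 1.45309 ≈ 10.0121 mm.

10.01 mm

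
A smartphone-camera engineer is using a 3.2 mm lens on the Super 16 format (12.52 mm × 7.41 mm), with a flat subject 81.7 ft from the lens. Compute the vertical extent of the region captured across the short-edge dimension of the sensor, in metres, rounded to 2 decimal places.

dₒ: 81.7 ft × 304.8 mm/ft = 24902.16 mm.
Similar triangles through the lens centre give W/dₒ = h/dᵢ; with 1/f = 1/dₒ + 1/dᵢ this gives W = h·(dₒ − f)/f.
W = 7.41 mm × (24902.2 − 3.2) / 3.2 = 7.41 × 7780.9248 ≈ 57656.652 mm = 57.6567 m.

57.66 m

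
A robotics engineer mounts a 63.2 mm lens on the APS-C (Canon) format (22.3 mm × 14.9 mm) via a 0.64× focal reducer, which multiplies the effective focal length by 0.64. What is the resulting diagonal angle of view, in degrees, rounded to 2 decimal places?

Effective focal length f = 63.2 × 0.64 = 40.448 mm.
Sensor diagonal = √(22.3² + 14.9²) = √719.3000 ≈ 26.8198 mm.
α = 2·arctan(26.820 / (2 × 40.448)) = 2·arctan(0.33153) ≈ 36.6842°.

36.68°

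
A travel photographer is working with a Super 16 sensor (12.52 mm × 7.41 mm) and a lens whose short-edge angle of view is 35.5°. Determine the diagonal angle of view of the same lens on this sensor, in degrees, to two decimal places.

From the short-edge AOV: f = 7.41 / (2·tan(17.75°)) = 7.41 / 0.64021 ≈ 11.5744 mm.
Sensor diagonal = √(12.52² + 7.41²) = √211.6585 ≈ 14.5485 mm.
Diagonal AOV = 2·arctan(14.5485 / (2 × 11.5744)) = 2·arctan(0.62848) ≈ 64.2968°.

64.30°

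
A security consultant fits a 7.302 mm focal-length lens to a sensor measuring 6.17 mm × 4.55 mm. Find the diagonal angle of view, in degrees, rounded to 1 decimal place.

Sensor diagonal = √(6.17² + 4.55²) = √58.7714 ≈ 7.6663 mm.
Angle of view α = 2·arctan(d/2f) with d = 7.6663 mm and f = 7.302 mm.
d/2f = 0.52494; arctan(0.52494) ≈ 27.6969°, so α ≈ 55.3937°.

55.4°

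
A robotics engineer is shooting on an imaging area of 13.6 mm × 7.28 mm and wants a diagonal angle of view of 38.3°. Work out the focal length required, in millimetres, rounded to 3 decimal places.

Sensor diagonal = √(13.6² + 7.28²) = √237.9584 ≈ 15.4259 mm.
From α = 2·arctan(d/2f) we get f = d / (2·tan(α/2)).
With d = 15.4259 mm and α/2 = 19.15°, tan(α/2) ≈ 0.34726, so f ≈ 15.4259 / 0.69452 ≈ 22.2110 mm.

22.211 mm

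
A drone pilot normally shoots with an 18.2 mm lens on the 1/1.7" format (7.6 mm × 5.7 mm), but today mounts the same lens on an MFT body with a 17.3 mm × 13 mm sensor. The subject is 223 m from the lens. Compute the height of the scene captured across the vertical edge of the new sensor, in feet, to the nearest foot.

523 ft

The focal length stays 18.2 mm; the relevant sensor dimension is now h = 13 mm. Object distance dₒ = 223 m = 223000 mm.
Thin-lens field height W = h·(dₒ − f)/f = 13 × (223000 − 18.2)/18.2 ≈ 159272.714 mm = 159272.714/304.8 ft = 522.548 ft.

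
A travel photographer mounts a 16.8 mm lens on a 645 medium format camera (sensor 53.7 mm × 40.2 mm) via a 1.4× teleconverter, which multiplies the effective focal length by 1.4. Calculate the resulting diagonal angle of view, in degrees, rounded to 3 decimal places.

Effective focal length f = 16.8 × 1.4 = 23.52 mm.
Sensor diagonal = √(53.7² + 40.2²) = √4499.7300 ≈ 67.0800 mm.
α = 2·arctan(67.080 / (2 × 23.52)) = 2·arctan(1.42602) ≈ 109.9197°.

109.920°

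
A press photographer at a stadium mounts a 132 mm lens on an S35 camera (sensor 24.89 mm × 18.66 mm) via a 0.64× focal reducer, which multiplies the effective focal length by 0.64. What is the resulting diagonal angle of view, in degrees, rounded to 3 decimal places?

20.864°

Effective focal length f = 132 × 0.64 = 84.48 mm.
Sensor diagonal = √(24.89² + 18.66²) = √967.7077 ≈ 31.1080 mm.
α = 2·arctan(31.108 / (2 × 84.48)) = 2·arctan(0.18411) ≈ 20.8643°.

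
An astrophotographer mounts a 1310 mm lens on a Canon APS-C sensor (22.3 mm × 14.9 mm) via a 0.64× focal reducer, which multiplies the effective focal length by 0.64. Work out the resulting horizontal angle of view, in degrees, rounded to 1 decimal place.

1.5°

Effective focal length f = 1310 × 0.64 = 838.4 mm.
α = 2·arctan(22.3 / (2 × 838.4)) = 2·arctan(0.01330) ≈ 1.5239°.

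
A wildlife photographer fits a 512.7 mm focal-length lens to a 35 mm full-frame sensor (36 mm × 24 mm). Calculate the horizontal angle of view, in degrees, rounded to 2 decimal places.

4.02°

Angle of view α = 2·arctan(w/2f) with w = 36 mm and f = 512.7 mm.
w/2f = 0.03511; arctan(0.03511) ≈ 2.0107°, so α ≈ 4.0215°.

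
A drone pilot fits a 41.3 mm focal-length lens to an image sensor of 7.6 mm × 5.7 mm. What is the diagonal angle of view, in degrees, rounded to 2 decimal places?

13.12°

Sensor diagonal = √(7.6² + 5.7²) = √90.2500 ≈ 9.5000 mm.
Angle of view α = 2·arctan(d/2f) with d = 9.5000 mm and f = 41.3 mm.
d/2f = 0.11501; arctan(0.11501) ≈ 6.5609°, so α ≈ 13.1218°.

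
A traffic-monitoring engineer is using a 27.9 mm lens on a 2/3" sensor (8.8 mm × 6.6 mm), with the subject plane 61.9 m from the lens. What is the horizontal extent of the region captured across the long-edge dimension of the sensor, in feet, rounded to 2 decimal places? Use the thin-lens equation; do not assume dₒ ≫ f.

dₒ: 61.9 m = 61900 mm.
Similar triangles through the lens centre give W/dₒ = w/dᵢ; with 1/f = 1/dₒ + 1/dᵢ this gives W = w·(dₒ − f)/f.
W = 8.8 mm × (61900 − 27.9) / 27.9 = 8.8 × 2217.6380 ≈ 19515.214 mm = 19515.214/304.8 ft = 64.0263 ft.

64.03 ft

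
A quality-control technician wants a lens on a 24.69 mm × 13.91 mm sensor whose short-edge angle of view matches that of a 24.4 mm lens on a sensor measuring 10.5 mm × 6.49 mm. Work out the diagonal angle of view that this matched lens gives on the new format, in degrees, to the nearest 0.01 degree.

Equal short-edge AOV ⇒ f₂ = f₁ · 13.91/6.49 = 24.4 × 2.14330 ≈ 52.2965 mm.
Sensor diagonal = √(24.69² + 13.91²) = √803.0842 ≈ 28.3387 mm.
Diagonal AOV on the new format = 2·arctan(28.3387 / (2 × 52.2965)) = 2·arctan(0.27094) ≈ 30.3199°.

30.32°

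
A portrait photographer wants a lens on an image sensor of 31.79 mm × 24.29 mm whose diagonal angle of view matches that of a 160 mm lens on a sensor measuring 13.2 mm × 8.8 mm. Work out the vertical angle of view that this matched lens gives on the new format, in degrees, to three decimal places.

3.448°

Sensor diagonal = √(13.2² + 8.8²) = √251.6800 ≈ 15.8644 mm.
Sensor diagonal = √(31.79² + 24.29²) = √1600.6082 ≈ 40.0076 mm.
Equal diagonal AOV ⇒ f₂ = f₁ · 40.0076/15.8644 = 160 × 2.52184 ≈ 403.4950 mm.
Vertical AOV on the new format = 2·arctan(24.29 / (2 × 403.4950)) = 2·arctan(0.03010) ≈ 3.4481°.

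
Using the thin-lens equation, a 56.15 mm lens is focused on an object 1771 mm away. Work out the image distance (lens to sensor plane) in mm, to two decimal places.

1/dᵢ = 1/f − 1/dₒ = 1/56.15 − 1/1771 = 0.0172448 mm⁻¹.
dᵢ = 1/0.0172448 ≈ 57.9885 mm.

57.99 mm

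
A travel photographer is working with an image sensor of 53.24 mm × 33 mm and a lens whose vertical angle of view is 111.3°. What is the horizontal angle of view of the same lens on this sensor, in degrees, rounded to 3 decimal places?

134.083°

From the vertical AOV: f = 33 / (2·tan(55.65°)) = 33 / 2.92640 ≈ 11.2766 mm.
Horizontal AOV = 2·arctan(53.24 / (2 × 11.2766)) = 2·arctan(2.36063) ≈ 134.0834°.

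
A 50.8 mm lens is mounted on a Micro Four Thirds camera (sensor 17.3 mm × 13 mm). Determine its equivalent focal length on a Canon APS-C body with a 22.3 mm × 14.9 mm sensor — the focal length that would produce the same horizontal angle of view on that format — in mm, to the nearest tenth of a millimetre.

65.5 mm

Equal angle of view means equal width/f ratio, so f₂ = f₁ · (width₂/width₁) = 50.8 × 22.3/17.3.
f₂ = 50.8 × 1.28902 ≈ 65.482 mm.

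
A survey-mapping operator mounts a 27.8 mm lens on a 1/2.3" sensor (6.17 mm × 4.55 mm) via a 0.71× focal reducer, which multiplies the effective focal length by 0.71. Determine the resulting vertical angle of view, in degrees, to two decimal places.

Effective focal length f = 27.8 × 0.71 = 19.738 mm.
α = 2·arctan(4.55 / (2 × 19.738)) = 2·arctan(0.11526) ≈ 13.1498°.

13.15°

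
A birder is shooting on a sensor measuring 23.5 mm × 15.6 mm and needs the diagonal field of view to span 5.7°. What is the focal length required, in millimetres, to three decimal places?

Sensor diagonal = √(23.5² + 15.6²) = √795.6100 ≈ 28.2066 mm.
From α = 2·arctan(d/2f) we get f = d / (2·tan(α/2)).
With d = 28.2066 mm and α/2 = 2.85°, tan(α/2) ≈ 0.04978, so f ≈ 28.2066 / 0.09957 ≈ 283.2954 mm.

283.295 mm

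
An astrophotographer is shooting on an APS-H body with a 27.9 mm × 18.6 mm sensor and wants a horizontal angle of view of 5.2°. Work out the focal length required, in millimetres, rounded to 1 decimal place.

From α = 2·arctan(w/2f) we get f = w / (2·tan(α/2)).
With w = 27.9 mm and α/2 = 2.6°, tan(α/2) ≈ 0.04541, so f ≈ 27.9 / 0.09082 ≈ 307.2029 mm.

307.2 mm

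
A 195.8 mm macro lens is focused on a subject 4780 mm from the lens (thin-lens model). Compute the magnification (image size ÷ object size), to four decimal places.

Thin lens: 1/f = 1/dₒ + 1/dᵢ → 1/dᵢ = 1/195.8 − 1/4780 = 0.0048980 mm⁻¹, so dᵢ ≈ 204.1630 mm.
Magnification m = dᵢ/dₒ = 204.1630/4780 ≈ 0.04271.

0.0427×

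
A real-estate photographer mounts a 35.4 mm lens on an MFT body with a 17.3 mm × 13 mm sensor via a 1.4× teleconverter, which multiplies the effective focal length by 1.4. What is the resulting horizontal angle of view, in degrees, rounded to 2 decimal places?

Effective focal length f = 35.4 × 1.4 = 49.56 mm.
α = 2·arctan(17.3 / (2 × 49.56)) = 2·arctan(0.17454) ≈ 19.8009°.

19.80°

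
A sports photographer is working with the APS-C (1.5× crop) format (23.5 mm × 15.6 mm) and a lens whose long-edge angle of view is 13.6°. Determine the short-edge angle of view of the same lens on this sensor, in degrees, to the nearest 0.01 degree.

9.05°

From the long-edge AOV: f = 23.5 / (2·tan(6.8°)) = 23.5 / 0.23849 ≈ 98.5385 mm.
Short-edge AOV = 2·arctan(15.6 / (2 × 98.5385)) = 2·arctan(0.07916) ≈ 9.0518°.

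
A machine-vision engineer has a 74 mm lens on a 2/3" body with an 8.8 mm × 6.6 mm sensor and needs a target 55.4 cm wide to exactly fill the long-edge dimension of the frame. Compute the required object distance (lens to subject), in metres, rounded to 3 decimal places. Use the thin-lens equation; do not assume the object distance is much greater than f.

W: 55.4 cm = 554 mm.
Magnification m = w/W = dᵢ/dₒ; combined with 1/f = 1/dₒ + 1/dᵢ this gives dₒ = f·(1 + W/w).
dₒ = 74 mm × (1 + 554/8.8) = 74 × 63.9545 ≈ 4732.636 mm = 4.73264 m.

4.733 m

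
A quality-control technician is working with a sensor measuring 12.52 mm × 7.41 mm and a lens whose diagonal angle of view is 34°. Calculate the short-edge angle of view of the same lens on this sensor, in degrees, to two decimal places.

17.70°

Sensor diagonal = √(12.52² + 7.41²) = √211.6585 ≈ 14.5485 mm.
From the diagonal AOV: f = 14.5485 / (2·tan(17°)) = 14.5485 / 0.61146 ≈ 23.7930 mm.
Short-edge AOV = 2·arctan(7.41 / (2 × 23.7930)) = 2·arctan(0.15572) ≈ 17.7018°.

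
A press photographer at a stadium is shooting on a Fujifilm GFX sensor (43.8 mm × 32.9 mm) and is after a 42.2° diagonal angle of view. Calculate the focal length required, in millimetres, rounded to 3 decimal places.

70.983 mm

Sensor diagonal = √(43.8² + 32.9²) = √3000.8500 ≈ 54.7800 mm.
From α = 2·arctan(d/2f) we get f = d / (2·tan(α/2)).
With d = 54.7800 mm and α/2 = 21.1°, tan(α/2) ≈ 0.38587, so f ≈ 54.7800 / 0.77174 ≈ 70.9829 mm.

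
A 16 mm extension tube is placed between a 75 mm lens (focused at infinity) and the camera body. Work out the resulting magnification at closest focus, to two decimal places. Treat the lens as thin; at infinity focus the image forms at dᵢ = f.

The tube moves the image plane from f to f + e, so dᵢ = 75 + 16 = 91 mm. Focus is achieved when 1/f = 1/dₒ + 1/dᵢ, giving dₒ = 1/(1/f − 1/(f+e)).
Magnification m = dᵢ/dₒ = (f+e)·(1/f − 1/(f+e)) = e/f = 16/75 ≈ 0.2133.

0.21×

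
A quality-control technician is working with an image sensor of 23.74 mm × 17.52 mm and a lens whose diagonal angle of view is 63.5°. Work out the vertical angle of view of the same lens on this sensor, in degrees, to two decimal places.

40.35°

Sensor diagonal = √(23.74² + 17.52²) = √870.5380 ≈ 29.5049 mm.
From the diagonal AOV: f = 29.5049 / (2·tan(31.75°)) = 29.5049 / 1.23764 ≈ 23.8397 mm.
Vertical AOV = 2·arctan(17.52 / (2 × 23.8397)) = 2·arctan(0.36745) ≈ 40.3522°.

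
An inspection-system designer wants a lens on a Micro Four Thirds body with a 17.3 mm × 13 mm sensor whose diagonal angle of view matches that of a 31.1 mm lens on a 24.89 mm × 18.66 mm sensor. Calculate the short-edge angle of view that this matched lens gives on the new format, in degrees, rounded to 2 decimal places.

33.45°

Sensor diagonal = √(24.89² + 18.66²) = √967.7077 ≈ 31.1080 mm.
Sensor diagonal = √(17.3² + 13²) = √468.2900 ≈ 21.6400 mm.
Equal diagonal AOV ⇒ f₂ = f₁ · 21.6400/31.1080 = 31.1 × 0.69564 ≈ 21.6344 mm.
Short-edge AOV on the new format = 2·arctan(13 / (2 × 21.6344)) = 2·arctan(0.30045) ≈ 33.4455°.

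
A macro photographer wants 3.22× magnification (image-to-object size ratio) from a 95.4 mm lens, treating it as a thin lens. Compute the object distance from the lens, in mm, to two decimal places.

With m = dᵢ/dₒ and 1/f = 1/dₒ + 1/dᵢ, substituting dᵢ = m·dₒ gives 1/f = (1 + 1/m)/dₒ, hence dₒ = f·(1 + 1/m).
dₒ = 95.4 × (1 + 1/3.22) = 95.4 × 1.31056 ≈ 125.027 mm.

125.03 mm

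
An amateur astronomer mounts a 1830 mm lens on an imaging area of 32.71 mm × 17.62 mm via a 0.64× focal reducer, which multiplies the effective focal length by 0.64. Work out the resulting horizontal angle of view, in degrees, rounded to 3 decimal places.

1.600°

Effective focal length f = 1830 × 0.64 = 1171.2 mm.
α = 2·arctan(32.71 / (2 × 1171.2)) = 2·arctan(0.01396) ≈ 1.6001°.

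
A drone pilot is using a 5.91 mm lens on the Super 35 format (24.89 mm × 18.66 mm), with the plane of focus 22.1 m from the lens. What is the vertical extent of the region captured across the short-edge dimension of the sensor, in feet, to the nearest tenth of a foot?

228.9 ft

dₒ: 22.1 m = 22100 mm.
Similar triangles through the lens centre give W/dₒ = h/dᵢ; with 1/f = 1/dₒ + 1/dᵢ this gives W = h·(dₒ − f)/f.
W = 18.66 mm × (22100 − 5.91) / 5.91 = 18.66 × 3738.4247 ≈ 69759.005 mm = 69759.005/304.8 ft = 228.868 ft.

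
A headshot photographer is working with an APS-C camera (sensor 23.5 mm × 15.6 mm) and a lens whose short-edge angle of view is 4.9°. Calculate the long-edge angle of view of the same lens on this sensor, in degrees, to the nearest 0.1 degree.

From the short-edge AOV: f = 15.6 / (2·tan(2.45°)) = 15.6 / 0.08557 ≈ 182.2999 mm.
Long-edge AOV = 2·arctan(23.5 / (2 × 182.2999)) = 2·arctan(0.06445) ≈ 7.3757°.

7.4°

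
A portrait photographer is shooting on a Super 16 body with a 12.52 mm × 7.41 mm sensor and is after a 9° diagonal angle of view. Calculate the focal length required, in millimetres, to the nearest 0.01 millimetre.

Sensor diagonal = √(12.52² + 7.41²) = √211.6585 ≈ 14.5485 mm.
From α = 2·arctan(d/2f) we get f = d / (2·tan(α/2)).
With d = 14.5485 mm and α/2 = 4.5°, tan(α/2) ≈ 0.07870, so f ≈ 14.5485 / 0.15740 ≈ 92.4280 mm.

92.43 mm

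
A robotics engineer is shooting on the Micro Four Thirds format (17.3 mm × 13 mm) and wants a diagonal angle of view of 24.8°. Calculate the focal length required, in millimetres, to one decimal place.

49.2 mm

Sensor diagonal = √(17.3² + 13²) = √468.2900 ≈ 21.6400 mm.
From α = 2·arctan(d/2f) we get f = d / (2·tan(α/2)).
With d = 21.6400 mm and α/2 = 12.4°, tan(α/2) ≈ 0.21986, so f ≈ 21.6400 / 0.43973 ≈ 49.2122 mm.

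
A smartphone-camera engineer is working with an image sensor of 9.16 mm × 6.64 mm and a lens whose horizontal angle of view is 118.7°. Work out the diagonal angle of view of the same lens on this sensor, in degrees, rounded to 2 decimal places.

128.74°

From the horizontal AOV: f = 9.16 / (2·tan(59.35°)) = 9.16 / 3.37509 ≈ 2.7140 mm.
Sensor diagonal = √(9.16² + 6.64²) = √127.9952 ≈ 11.3135 mm.
Diagonal AOV = 2·arctan(11.3135 / (2 × 2.7140)) = 2·arctan(2.08428) ≈ 128.7384°.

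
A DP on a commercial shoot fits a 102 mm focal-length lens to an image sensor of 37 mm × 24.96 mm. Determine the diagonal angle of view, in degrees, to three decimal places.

24.682°

Sensor diagonal = √(37² + 24.96²) = √1992.0016 ≈ 44.6318 mm.
Angle of view α = 2·arctan(d/2f) with d = 44.6318 mm and f = 102 mm.
d/2f = 0.21878; arctan(0.21878) ≈ 12.3409°, so α ≈ 24.6818°.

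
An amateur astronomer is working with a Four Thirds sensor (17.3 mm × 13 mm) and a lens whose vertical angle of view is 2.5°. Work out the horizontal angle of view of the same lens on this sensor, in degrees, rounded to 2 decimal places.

3.33°

From the vertical AOV: f = 13 / (2·tan(1.25°)) = 13 / 0.04364 ≈ 297.8908 mm.
Horizontal AOV = 2·arctan(17.3 / (2 × 297.8908)) = 2·arctan(0.02904) ≈ 3.3265°.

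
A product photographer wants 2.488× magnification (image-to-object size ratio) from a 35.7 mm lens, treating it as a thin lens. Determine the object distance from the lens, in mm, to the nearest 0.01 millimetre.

50.05 mm

With m = dᵢ/dₒ and 1/f = 1/dₒ + 1/dᵢ, substituting dᵢ = m·dₒ gives 1/f = (1 + 1/m)/dₒ, hence dₒ = f·(1 + 1/m).
dₒ = 35.7 × (1 + 1/2.488) = 35.7 × 1.40193 ≈ 50.049 mm.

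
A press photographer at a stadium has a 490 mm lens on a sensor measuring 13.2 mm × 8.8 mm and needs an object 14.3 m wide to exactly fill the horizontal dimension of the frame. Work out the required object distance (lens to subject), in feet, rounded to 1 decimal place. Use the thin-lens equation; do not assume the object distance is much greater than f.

W: 14.3 m = 14300 mm.
Magnification m = w/W = dᵢ/dₒ; combined with 1/f = 1/dₒ + 1/dᵢ this gives dₒ = f·(1 + W/w).
dₒ = 490 mm × (1 + 14300/13.2) = 490 × 1084.3333 ≈ 531323.333 mm = 531323.333/304.8 ft = 1743.19 ft.

1743.2 ft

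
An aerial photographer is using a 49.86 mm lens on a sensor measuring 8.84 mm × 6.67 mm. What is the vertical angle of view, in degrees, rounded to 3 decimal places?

7.653°

Angle of view α = 2·arctan(h/2f) with h = 6.67 mm and f = 49.86 mm.
h/2f = 0.06689; arctan(0.06689) ≈ 3.8267°, so α ≈ 7.6533°.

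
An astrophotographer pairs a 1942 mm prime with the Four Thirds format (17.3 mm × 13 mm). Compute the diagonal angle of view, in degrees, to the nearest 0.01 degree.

0.64°

Sensor diagonal = √(17.3² + 13²) = √468.2900 ≈ 21.6400 mm.
Angle of view α = 2·arctan(d/2f) with d = 21.6400 mm and f = 1942 mm.
d/2f = 0.00557; arctan(0.00557) ≈ 0.3192°, so α ≈ 0.6384°.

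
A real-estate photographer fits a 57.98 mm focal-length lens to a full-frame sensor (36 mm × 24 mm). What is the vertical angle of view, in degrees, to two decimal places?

Angle of view α = 2·arctan(h/2f) with h = 24 mm and f = 57.98 mm.
h/2f = 0.20697; arctan(0.20697) ≈ 11.6933°, so α ≈ 23.3866°.

23.39°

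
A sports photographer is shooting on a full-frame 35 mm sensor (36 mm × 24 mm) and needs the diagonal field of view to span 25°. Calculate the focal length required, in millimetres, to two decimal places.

Sensor diagonal = √(36² + 24²) = √1872.0000 ≈ 43.2666 mm.
From α = 2·arctan(d/2f) we get f = d / (2·tan(α/2)).
With d = 43.2666 mm and α/2 = 12.5°, tan(α/2) ≈ 0.22169, so f ≈ 43.2666 / 0.44339 ≈ 97.5815 mm.

97.58 mm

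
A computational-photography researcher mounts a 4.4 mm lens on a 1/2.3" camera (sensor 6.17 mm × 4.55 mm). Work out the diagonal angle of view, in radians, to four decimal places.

Sensor diagonal = √(6.17² + 4.55²) = √58.7714 ≈ 7.6663 mm.
Angle of view α = 2·arctan(d/2f) with d = 7.6663 mm and f = 4.4 mm.
d/2f = 0.87116; arctan(0.87116) ≈ 0.7167 rad, so α ≈ 1.4333 rad.

1.4333 rad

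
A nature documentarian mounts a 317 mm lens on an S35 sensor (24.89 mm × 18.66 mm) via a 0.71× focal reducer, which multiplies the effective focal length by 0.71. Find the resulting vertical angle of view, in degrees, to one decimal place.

Effective focal length f = 317 × 0.71 = 225.07 mm.
α = 2·arctan(18.66 / (2 × 225.07)) = 2·arctan(0.04145) ≈ 4.7475°.

4.7°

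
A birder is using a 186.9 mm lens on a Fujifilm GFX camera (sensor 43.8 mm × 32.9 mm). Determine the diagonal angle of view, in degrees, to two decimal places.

Sensor diagonal = √(43.8² + 32.9²) = √3000.8500 ≈ 54.7800 mm.
Angle of view α = 2·arctan(d/2f) with d = 54.7800 mm and f = 186.9 mm.
d/2f = 0.14655; arctan(0.14655) ≈ 8.3373°, so α ≈ 16.6746°.

16.67°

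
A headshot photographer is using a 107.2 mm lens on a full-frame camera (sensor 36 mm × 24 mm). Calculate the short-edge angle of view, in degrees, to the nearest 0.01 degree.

Angle of view α = 2·arctan(h/2f) with h = 24 mm and f = 107.2 mm.
h/2f = 0.11194; arctan(0.11194) ≈ 6.3871°, so α ≈ 12.7742°.

12.77°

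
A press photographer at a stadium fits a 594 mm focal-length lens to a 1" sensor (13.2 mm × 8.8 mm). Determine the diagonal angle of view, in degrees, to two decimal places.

1.53°

Sensor diagonal = √(13.2² + 8.8²) = √251.6800 ≈ 15.8644 mm.
Angle of view α = 2·arctan(d/2f) with d = 15.8644 mm and f = 594 mm.
d/2f = 0.01335; arctan(0.01335) ≈ 0.7651°, so α ≈ 1.5302°.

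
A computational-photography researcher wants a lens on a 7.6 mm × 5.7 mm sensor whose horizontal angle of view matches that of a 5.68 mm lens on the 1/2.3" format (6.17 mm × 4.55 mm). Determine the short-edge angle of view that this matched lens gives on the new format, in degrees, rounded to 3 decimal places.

44.327°

Equal horizontal AOV ⇒ f₂ = f₁ · 7.6/6.17 = 5.68 × 1.23177 ≈ 6.9964 mm.
Short-edge AOV on the new format = 2·arctan(5.7 / (2 × 6.9964)) = 2·arctan(0.40735) ≈ 44.3271°.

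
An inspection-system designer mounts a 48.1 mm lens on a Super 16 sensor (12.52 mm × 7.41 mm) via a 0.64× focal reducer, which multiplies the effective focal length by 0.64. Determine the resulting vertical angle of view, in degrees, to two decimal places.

13.73°

Effective focal length f = 48.1 × 0.64 = 30.784 mm.
α = 2·arctan(7.41 / (2 × 30.784)) = 2·arctan(0.12035) ≈ 13.7256°.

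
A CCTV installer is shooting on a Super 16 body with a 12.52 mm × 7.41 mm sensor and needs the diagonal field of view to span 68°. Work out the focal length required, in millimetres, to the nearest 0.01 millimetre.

Sensor diagonal = √(12.52² + 7.41²) = √211.6585 ≈ 14.5485 mm.
From α = 2·arctan(d/2f) we get f = d / (2·tan(α/2)).
With d = 14.5485 mm and α/2 = 34°, tan(α/2) ≈ 0.67451, so f ≈ 14.5485 / 1.34902 ≈ 10.7845 mm.

10.78 mm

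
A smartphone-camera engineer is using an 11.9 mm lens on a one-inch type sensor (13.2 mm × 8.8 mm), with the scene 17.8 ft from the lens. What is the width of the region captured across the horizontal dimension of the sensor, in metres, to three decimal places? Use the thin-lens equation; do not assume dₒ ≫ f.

dₒ: 17.8 ft × 304.8 mm/ft = 5425.44 mm.
Similar triangles through the lens centre give W/dₒ = w/dᵢ; with 1/f = 1/dₒ + 1/dᵢ this gives W = w·(dₒ − f)/f.
W = 13.2 mm × (5425.44 − 11.9) / 11.9 = 13.2 × 454.9193 ≈ 6004.935 mm = 6.00493 m.

6.005 m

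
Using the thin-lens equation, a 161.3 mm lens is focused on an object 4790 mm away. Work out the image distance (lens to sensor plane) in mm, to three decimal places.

1/dᵢ = 1/f − 1/dₒ = 1/161.3 − 1/4790 = 0.0059909 mm⁻¹.
dᵢ = 1/0.0059909 ≈ 166.9209 mm.

166.921 mm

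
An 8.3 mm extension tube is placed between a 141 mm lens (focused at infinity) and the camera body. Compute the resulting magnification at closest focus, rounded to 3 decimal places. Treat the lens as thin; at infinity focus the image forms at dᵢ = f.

0.059×

The tube moves the image plane from f to f + e, so dᵢ = 141 + 8.3 = 149.3 mm. Focus is achieved when 1/f = 1/dₒ + 1/dᵢ, giving dₒ = 1/(1/f − 1/(f+e)).
Magnification m = dᵢ/dₒ = (f+e)·(1/f − 1/(f+e)) = e/f = 8.3/141 ≈ 0.0589.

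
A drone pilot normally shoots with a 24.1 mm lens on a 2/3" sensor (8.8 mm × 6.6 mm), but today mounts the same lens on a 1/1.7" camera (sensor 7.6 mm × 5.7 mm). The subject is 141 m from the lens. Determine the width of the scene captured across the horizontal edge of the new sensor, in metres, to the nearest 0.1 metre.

The focal length stays 24.1 mm; the relevant sensor dimension is now w = 7.6 mm. Object distance dₒ = 141 m = 141000 mm.
Thin-lens field width W = w·(dₒ − f)/f = 7.6 × (141000 − 24.1)/24.1 ≈ 44457.130 mm = 44.4571 m.

44.5 m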